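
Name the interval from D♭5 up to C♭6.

minor seventh

The letter names run D→C, a span of 6 letter steps, so the interval is some kind of seventh.
Db to Cb is 10 semitones. A major seventh is 11, so 10 makes it minor.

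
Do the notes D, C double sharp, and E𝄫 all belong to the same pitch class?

D is pitch class 2; C## is pitch class 2; Ebb is pitch class 2.
All spellings map to pitch class 2, so they are enharmonically equivalent.

Yes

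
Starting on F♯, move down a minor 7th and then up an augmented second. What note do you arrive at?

A minor seventh down from F# is G# (letter G, 10 semitones down).
An augmented second up from G# is A## (letter A, 3 semitones up).

A##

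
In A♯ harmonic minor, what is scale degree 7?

The A# harmonic minor scale runs A# B# C# D# E# F# G##.
Degree 7 is G##.

G##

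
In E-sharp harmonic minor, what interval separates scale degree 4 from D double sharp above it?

augmented fourth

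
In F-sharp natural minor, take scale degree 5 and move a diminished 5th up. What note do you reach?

Scale degree 5 of F# natural minor is C#.
A diminished fifth (6 semitones) above C# lands on the letter G, giving G.

G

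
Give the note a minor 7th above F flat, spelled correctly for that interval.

Ebb

A seventh above F lands on the letter E.
A minor seventh spans 10 semitones, so Fb moves to pitch class 2. On the letter E that is Ebb.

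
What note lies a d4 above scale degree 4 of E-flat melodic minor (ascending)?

Dbb

Scale degree 4 of Eb melodic minor (ascending) is Ab.
A diminished fourth (4 semitones) above Ab lands on the letter D, giving Dbb.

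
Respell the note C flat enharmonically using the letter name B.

B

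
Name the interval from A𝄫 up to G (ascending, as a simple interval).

The letter names run A→G, a span of 6 letter steps, so the interval is some kind of seventh.
Abb to G is 12 semitones. A major seventh is 11, so 12 makes it augmented.

augmented seventh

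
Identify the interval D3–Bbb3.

The letter names run D→B, a span of 5 letter steps, so the interval is some kind of sixth.
D to Bbb is 7 semitones. A major sixth is 9, so 7 makes it diminished.

diminished sixth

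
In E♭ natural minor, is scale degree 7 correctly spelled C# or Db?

Each scale degree takes a distinct letter name. Degree 7 of a scale on E must use the letter D.
Db and C# are enharmonically the same pitch, but only Db uses the letter D, so it is the correct spelling here.

Db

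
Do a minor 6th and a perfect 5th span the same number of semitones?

A minor sixth spans 8 semitones; a perfect fifth spans 7.
The spans differ, so they are not enharmonic equivalents.

No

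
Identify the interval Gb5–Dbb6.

Counting letters G–A–B–C–D gives a fifth.
Gb→Dbb = 6 semitones, 1 narrower than the perfect fifth (7), so diminished.

diminished fifth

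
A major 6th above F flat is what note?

A sixth above F lands on the letter D.
A major sixth spans 9 semitones, so Fb moves to pitch class 1. On the letter D that is Db.

Db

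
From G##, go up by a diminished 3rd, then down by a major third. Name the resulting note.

A diminished third up from G## is B (letter B, 2 semitones up).
A major third down from B is G (letter G, 4 semitones down).

G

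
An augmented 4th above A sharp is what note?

D##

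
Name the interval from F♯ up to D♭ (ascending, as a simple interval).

The letter names run F→D, a span of 5 letter steps, so the interval is some kind of sixth.
F# to Db is 7 semitones. A major sixth is 9, so 7 makes it diminished.

diminished sixth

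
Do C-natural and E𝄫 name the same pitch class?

No

C is pitch class 0; Ebb is pitch class 2.
The pitch classes differ (0 vs. 2), so they are not enharmonic equivalents.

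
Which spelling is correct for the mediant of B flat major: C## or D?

D

Each scale degree takes a distinct letter name. Degree 3 of a scale on B must use the letter D.
D and C## are enharmonically the same pitch, but only D uses the letter D, so it is the correct spelling here.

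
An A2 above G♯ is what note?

G up a major second is A, so the target letter is A.
From G#, an augmented second is 3 semitones up: A##.

A##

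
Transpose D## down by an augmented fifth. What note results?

G#

D down a perfect fifth is G, so the target letter is G.
From D##, an augmented fifth is 8 semitones down: G#.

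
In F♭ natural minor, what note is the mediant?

Abb

Degree 3 takes the letter 2 steps above F, which is A.
In natural minor, degree 3 sits 3 semitones above the tonic. Fb + 3 semitones is pitch class 7, spelled on A as Abb.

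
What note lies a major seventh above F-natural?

F up a major seventh is E, so the target letter is E.
From F, a major seventh is 11 semitones up: E.

E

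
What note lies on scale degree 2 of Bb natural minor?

C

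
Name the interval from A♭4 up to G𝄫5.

diminished seventh

Counting letters A–B–C–D–E–F–G gives a seventh.
Ab→Gbb = 9 semitones, 2 narrower than the major seventh (11), so diminished.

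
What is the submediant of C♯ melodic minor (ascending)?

A#

Degree 6 takes the letter 5 steps above C, which is A.
In melodic minor (ascending), degree 6 sits 9 semitones above the tonic. C# + 9 semitones is pitch class 10, spelled on A as A#.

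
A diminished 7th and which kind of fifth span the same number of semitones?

doubly augmented

A diminished seventh spans 9 semitones.
A fifth spanning 9 semitones is doubly augmented (the perfect fifth is 7).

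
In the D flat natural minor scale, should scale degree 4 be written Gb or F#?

Gb

Each scale degree takes a distinct letter name. Degree 4 of a scale on D must use the letter G.
Gb and F# are enharmonically the same pitch, but only Gb uses the letter G, so it is the correct spelling here.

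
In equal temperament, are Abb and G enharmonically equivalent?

Yes

Abb is pitch class 7; G is pitch class 7.
All spellings map to pitch class 7, so they are enharmonically equivalent.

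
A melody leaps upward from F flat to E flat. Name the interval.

major seventh

The letter names run F→E, a span of 6 letter steps, so the interval is some kind of seventh.
Fb to Eb is 11 semitones. A major seventh is 11, so 11 makes it major.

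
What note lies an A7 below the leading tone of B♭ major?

Bbb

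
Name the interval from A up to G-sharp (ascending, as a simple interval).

The letter names run A→G, a span of 6 letter steps, so the interval is some kind of seventh.
A to G# is 11 semitones. A major seventh is 11, so 11 makes it major.

major seventh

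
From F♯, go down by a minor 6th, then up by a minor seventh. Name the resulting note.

A minor sixth down from F# is A# (letter A, 8 semitones down).
A minor seventh up from A# is G# (letter G, 10 semitones up).

G#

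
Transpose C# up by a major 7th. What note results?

B#

C up a major seventh is B, so the target letter is B.
From C#, a major seventh is 11 semitones up: B#.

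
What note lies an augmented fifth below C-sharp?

F

C down a perfect fifth is F, so the target letter is F.
From C#, an augmented fifth is 8 semitones down: F.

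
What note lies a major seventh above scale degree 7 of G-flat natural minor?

Scale degree 7 of Gb natural minor is Fb.
A major seventh (11 semitones) above Fb lands on the letter E, giving Eb.

Eb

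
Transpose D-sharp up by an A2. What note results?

E##

D up a major second is E, so the target letter is E.
From D#, an augmented second is 3 semitones up: E##.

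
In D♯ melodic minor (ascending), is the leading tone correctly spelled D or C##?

Each scale degree takes a distinct letter name. Degree 7 of a scale on D must use the letter C.
C## and D are enharmonically the same pitch, but only C## uses the letter C, so it is the correct spelling here.

C##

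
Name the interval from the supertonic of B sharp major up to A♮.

diminished sixth

The supertonic of B# major is C##.
C## up to A: letters C→A make it a sixth; 7 semitones makes it diminished.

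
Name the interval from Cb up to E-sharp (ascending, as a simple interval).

doubly augmented third

Counting letters C–D–E gives a third.
Cb→E# = 6 semitones, 2 wider than the major third (4), so doubly augmented.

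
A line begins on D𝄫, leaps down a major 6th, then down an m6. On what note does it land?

A major sixth down from Dbb is Fbb (letter F, 9 semitones down).
A minor sixth down from Fbb is Abb (letter A, 8 semitones down).

Abb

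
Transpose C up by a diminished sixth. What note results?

Abb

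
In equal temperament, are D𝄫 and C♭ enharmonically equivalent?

No

Two spellings are enharmonically equivalent only if they share a pitch class.
Here Dbb → 0, Cb → 11; 0 ≠ 11, so they are not.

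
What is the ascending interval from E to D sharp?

major seventh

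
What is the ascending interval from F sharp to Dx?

augmented sixth

The letter names run F→D, a span of 5 letter steps, so the interval is some kind of sixth.
F# to D## is 10 semitones. A major sixth is 9, so 10 makes it augmented.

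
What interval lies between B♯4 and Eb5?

doubly diminished fourth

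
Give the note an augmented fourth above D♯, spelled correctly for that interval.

D up a perfect fourth is G, so the target letter is G.
From D#, an augmented fourth is 6 semitones up: G##.

G##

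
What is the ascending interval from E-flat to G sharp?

Counting letters E–F–G gives a third.
Eb→G# = 5 semitones, 1 wider than the major third (4), so augmented.

augmented third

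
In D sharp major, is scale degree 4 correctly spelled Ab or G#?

G#

Each scale degree takes a distinct letter name. Degree 4 of a scale on D must use the letter G.
G# and Ab are enharmonically the same pitch, but only G# uses the letter G, so it is the correct spelling here.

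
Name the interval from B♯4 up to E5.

The letter names run B→E, a span of 3 letter steps, so the interval is some kind of fourth.
B# to E is 4 semitones. A perfect fourth is 5, so 4 makes it diminished.

diminished fourth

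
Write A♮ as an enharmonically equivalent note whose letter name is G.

G##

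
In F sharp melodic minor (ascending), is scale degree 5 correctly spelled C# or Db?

C#

Each scale degree takes a distinct letter name. Degree 5 of a scale on F must use the letter C.
C# and Db are enharmonically the same pitch, but only C# uses the letter C, so it is the correct spelling here.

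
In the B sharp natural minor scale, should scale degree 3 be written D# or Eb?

D#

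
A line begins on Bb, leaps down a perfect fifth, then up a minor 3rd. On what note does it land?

A perfect fifth down from Bb is Eb (letter E, 7 semitones down).
A minor third up from Eb is Gb (letter G, 3 semitones up).

Gb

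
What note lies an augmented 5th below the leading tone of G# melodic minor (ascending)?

B

The leading tone of G# melodic minor (ascending) is F##.
An augmented fifth (8 semitones) below F## lands on the letter B, giving B.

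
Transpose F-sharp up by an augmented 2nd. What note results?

G##

F up a major second is G, so the target letter is G.
From F#, an augmented second is 3 semitones up: G##.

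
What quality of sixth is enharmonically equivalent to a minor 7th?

A minor seventh spans 10 semitones.
A sixth spanning 10 semitones is augmented (the major sixth is 9).

augmented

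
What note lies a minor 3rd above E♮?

G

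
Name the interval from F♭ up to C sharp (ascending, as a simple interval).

doubly augmented fifth

The letter names run F→C, a span of 4 letter steps, so the interval is some kind of fifth.
Fb to C# is 9 semitones. A perfect fifth is 7, so 9 makes it doubly augmented.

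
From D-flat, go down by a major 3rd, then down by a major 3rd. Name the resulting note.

A major third down from Db is Bbb (letter B, 4 semitones down).
A major third down from Bbb is Gbb (letter G, 4 semitones down).

Gbb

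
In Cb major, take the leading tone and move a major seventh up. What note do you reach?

The leading tone of Cb major is Bb.
A major seventh (11 semitones) above Bb lands on the letter A, giving A.

A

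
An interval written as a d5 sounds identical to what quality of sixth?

doubly diminished

A diminished fifth spans 6 semitones.
A sixth spanning 6 semitones is doubly diminished (the major sixth is 9).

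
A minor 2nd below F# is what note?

F down a major second is Eb, so the target letter is E.
From F#, a minor second is 1 semitone down: E#.

E#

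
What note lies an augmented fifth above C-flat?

G

C up a perfect fifth is G, so the target letter is G.
From Cb, an augmented fifth is 8 semitones up: G.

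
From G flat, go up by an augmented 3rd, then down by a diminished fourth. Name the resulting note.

An augmented third up from Gb is B (letter B, 5 semitones up).
A diminished fourth down from B is F## (letter F, 4 semitones down).

F##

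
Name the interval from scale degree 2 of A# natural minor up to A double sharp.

Scale degree 2 of A# natural minor is B#.
B# up to A##: letters B→A make it a seventh; 11 semitones makes it major.

major seventh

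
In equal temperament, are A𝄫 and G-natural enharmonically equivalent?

Abb = pitch class 7 and G = pitch class 7 — the same pitch class, so they are enharmonic equivalents.

Yes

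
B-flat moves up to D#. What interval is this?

Counting letters B–C–D gives a third.
Bb→D# = 5 semitones, 1 wider than the major third (4), so augmented.

augmented third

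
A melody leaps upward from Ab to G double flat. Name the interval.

The letter names run A→G, a span of 6 letter steps, so the interval is some kind of seventh.
Ab to Gbb is 9 semitones. A major seventh is 11, so 9 makes it diminished.

diminished seventh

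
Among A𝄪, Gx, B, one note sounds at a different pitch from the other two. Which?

In 12-tone equal temperament, enharmonic equivalents share a pitch class. A## is pitch class 11; G## is pitch class 9; B is pitch class 11.
A## and B share pitch class 11, while G## is pitch class 9.

G##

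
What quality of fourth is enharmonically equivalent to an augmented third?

An augmented third spans 5 semitones.
A fourth spanning 5 semitones is perfect (the perfect fourth is 5).

perfect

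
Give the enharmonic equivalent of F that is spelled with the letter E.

F is pitch class 5. The letter E alone is pitch class 4.
To reach pitch class 5 from E requires an offset of +1 semitone, i.e. sharp: E#.

E#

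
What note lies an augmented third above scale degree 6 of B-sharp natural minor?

B##

Scale degree 6 of B# natural minor is G#.
An augmented third (5 semitones) above G# lands on the letter B, giving B##.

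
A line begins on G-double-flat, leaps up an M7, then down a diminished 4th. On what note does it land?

C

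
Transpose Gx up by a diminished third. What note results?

B

A third above G lands on the letter B.
A diminished third spans 2 semitones, so G## moves to pitch class 11. On the letter B that is B.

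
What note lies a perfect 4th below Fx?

C##

A fourth below F lands on the letter C.
A perfect fourth spans 5 semitones, so F## moves to pitch class 2. On the letter C that is C##.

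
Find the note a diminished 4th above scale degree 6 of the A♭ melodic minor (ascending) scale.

Scale degree 6 of Ab melodic minor (ascending) is F.
A diminished fourth (4 semitones) above F lands on the letter B, giving Bbb.

Bbb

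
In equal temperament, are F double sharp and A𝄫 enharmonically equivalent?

Yes

F## = pitch class 7 and Abb = pitch class 7 — the same pitch class, so they are enharmonic equivalents.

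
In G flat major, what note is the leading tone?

F

Degree 7 takes the letter 6 steps above G, which is F.
In major, degree 7 sits 11 semitones above the tonic. Gb + 11 semitones is pitch class 5, spelled on F as F.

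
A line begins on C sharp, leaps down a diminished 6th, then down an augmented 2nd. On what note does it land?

A diminished sixth down from C# is E## (letter E, 7 semitones down).
An augmented second down from E## is D# (letter D, 3 semitones down).

D#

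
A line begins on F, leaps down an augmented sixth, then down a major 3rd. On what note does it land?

Fbb

An augmented sixth down from F is Abb (letter A, 10 semitones down).
A major third down from Abb is Fbb (letter F, 4 semitones down).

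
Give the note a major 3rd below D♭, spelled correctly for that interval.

D down a major third is Bb, so the target letter is B.
From Db, a major third is 4 semitones down: Bbb.

Bbb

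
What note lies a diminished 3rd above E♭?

E up a major third is G#, so the target letter is G.
From Eb, a diminished third is 2 semitones up: Gbb.

Gbb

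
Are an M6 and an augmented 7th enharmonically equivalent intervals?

No

A major sixth spans 9 semitones; an augmented seventh spans 12.
The spans differ, so they are not enharmonic equivalents.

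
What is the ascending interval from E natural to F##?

Counting letters E–F gives a second.
E→F## = 3 semitones, 1 wider than the major second (2), so augmented.

augmented second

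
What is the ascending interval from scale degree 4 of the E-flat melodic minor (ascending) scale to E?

Scale degree 4 of Eb melodic minor (ascending) is Ab.
Ab up to E: letters A→E make it a fifth; 8 semitones makes it augmented.

augmented fifth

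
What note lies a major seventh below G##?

A#

G down a major seventh is Ab, so the target letter is A.
From G##, a major seventh is 11 semitones down: A#.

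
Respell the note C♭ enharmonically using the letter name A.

Plain A sits 2 semitones below Cb, so on the letter A the same pitch needs a double sharp: A##.

A##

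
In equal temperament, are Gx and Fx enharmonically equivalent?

No

Two spellings are enharmonically equivalent only if they share a pitch class.
Here G## → 9, F## → 7; 7 ≠ 9, so they are not.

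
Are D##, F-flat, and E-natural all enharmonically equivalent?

Yes

D## = pitch class 4 and Fb = pitch class 4 and E = pitch class 4 — the same pitch class, so they are enharmonic equivalents.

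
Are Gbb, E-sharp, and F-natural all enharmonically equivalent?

Gbb is pitch class 5; E# is pitch class 5; F is pitch class 5.
All spellings map to pitch class 5, so they are enharmonically equivalent.

Yes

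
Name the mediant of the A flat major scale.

C

The Ab major scale runs Ab Bb C Db Eb F G.
Degree 3 is C.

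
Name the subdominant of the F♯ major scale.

Degree 4 takes the letter 3 steps above F, which is B.
In major, degree 4 sits 5 semitones above the tonic. F# + 5 semitones is pitch class 11, spelled on B as B.

B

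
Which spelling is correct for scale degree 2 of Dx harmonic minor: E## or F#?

E##

Each scale degree takes a distinct letter name. Degree 2 of a scale on D must use the letter E.
E## and F# are enharmonically the same pitch, but only E## uses the letter E, so it is the correct spelling here.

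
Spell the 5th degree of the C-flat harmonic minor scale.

Degree 5 takes the letter 4 steps above C, which is G.
In harmonic minor, degree 5 sits 7 semitones above the tonic. Cb + 7 semitones is pitch class 6, spelled on G as Gb.

Gb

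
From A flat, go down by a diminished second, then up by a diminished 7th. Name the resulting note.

A diminished second down from Ab is G# (letter G, 0 semitones down).
A diminished seventh up from G# is F (letter F, 9 semitones up).

F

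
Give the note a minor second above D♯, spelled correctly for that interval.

E

D up a major second is E, so the target letter is E.
From D#, a minor second is 1 semitone up: E.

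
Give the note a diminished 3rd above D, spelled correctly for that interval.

D up a major third is F#, so the target letter is F.
From D, a diminished third is 2 semitones up: Fb.

Fb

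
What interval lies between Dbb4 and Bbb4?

Counting letters D–E–F–G–A–B gives a sixth.
Dbb→Bbb = 9 semitones, exactly the major sixth.

major sixth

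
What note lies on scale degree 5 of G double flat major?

Degree 5 takes the letter 4 steps above G, which is D.
In major, degree 5 sits 7 semitones above the tonic. Gbb + 7 semitones is pitch class 0, spelled on D as Dbb.

Dbb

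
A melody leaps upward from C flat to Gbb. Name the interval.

Counting letters C–D–E–F–G gives a fifth.
Cb→Gbb = 6 semitones, 1 narrower than the perfect fifth (7), so diminished.

diminished fifth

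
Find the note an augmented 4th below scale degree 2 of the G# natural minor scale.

E

Scale degree 2 of G# natural minor is A#.
An augmented fourth (6 semitones) below A# lands on the letter E, giving E.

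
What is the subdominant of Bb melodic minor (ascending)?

The Bb melodic minor (ascending) scale runs Bb C Db Eb F G A.
Degree 4 is Eb.

Eb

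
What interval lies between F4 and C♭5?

The letter names run F→C, a span of 4 letter steps, so the interval is some kind of fifth.
F to Cb is 6 semitones. A perfect fifth is 7, so 6 makes it diminished.

diminished fifth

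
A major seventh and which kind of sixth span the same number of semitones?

A major seventh spans 11 semitones.
A sixth spanning 11 semitones is doubly augmented (the major sixth is 9).

doubly augmented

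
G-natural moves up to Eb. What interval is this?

Counting letters G–A–B–C–D–E gives a sixth.
G→Eb = 8 semitones, 1 narrower than the major sixth (9), so minor.

minor sixth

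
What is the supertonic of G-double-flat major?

The Gbb major scale runs Gbb Abb Bbb Cbb Dbb Ebb Fb.
Degree 2 is Abb.

Abb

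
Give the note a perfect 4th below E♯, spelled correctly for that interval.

B#

E down a perfect fourth is B, so the target letter is B.
From E#, a perfect fourth is 5 semitones down: B#.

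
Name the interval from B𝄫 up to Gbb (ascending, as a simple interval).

The letter names run B→G, a span of 5 letter steps, so the interval is some kind of sixth.
Bbb to Gbb is 8 semitones. A major sixth is 9, so 8 makes it minor.

minor sixth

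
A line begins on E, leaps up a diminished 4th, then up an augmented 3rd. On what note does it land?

C#

A diminished fourth up from E is Ab (letter A, 4 semitones up).
An augmented third up from Ab is C# (letter C, 5 semitones up).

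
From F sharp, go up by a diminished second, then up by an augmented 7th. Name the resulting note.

A diminished second up from F# is Gb (letter G, 0 semitones up).
An augmented seventh up from Gb is F# (letter F, 12 semitones up).

F#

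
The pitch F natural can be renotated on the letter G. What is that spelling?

Gbb

Plain G sits 2 semitones above F, so on the letter G the same pitch needs a double flat: Gbb.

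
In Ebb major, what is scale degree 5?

Bbb

The Ebb major scale runs Ebb Fb Gb Abb Bbb Cb Db.
Degree 5 is Bbb.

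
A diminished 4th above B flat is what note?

Ebb

A fourth above B lands on the letter E.
A diminished fourth spans 4 semitones, so Bb moves to pitch class 2. On the letter E that is Ebb.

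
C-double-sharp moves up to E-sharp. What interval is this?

minor third

The letter names run C→E, a span of 2 letter steps, so the interval is some kind of third.
C## to E# is 3 semitones. A major third is 4, so 3 makes it minor.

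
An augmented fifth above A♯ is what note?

A fifth above A lands on the letter E.
An augmented fifth spans 8 semitones, so A# moves to pitch class 6. On the letter E that is E##.

E##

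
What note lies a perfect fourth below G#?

D#

G down a perfect fourth is D, so the target letter is D.
From G#, a perfect fourth is 5 semitones down: D#.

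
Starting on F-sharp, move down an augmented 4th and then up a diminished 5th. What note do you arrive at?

Gb

An augmented fourth down from F# is C (letter C, 6 semitones down).
A diminished fifth up from C is Gb (letter G, 6 semitones up).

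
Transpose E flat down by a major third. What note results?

Cb

A third below E lands on the letter C.
A major third spans 4 semitones, so Eb moves to pitch class 11. On the letter C that is Cb.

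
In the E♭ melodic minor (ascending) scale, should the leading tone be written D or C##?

Each scale degree takes a distinct letter name. Degree 7 of a scale on E must use the letter D.
D and C## are enharmonically the same pitch, but only D uses the letter D, so it is the correct spelling here.

D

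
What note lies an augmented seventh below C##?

C down a major seventh is Db, so the target letter is D.
From C##, an augmented seventh is 12 semitones down: D.

D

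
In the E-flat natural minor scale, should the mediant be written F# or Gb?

Gb

Each scale degree takes a distinct letter name. Degree 3 of a scale on E must use the letter G.
Gb and F# are enharmonically the same pitch, but only Gb uses the letter G, so it is the correct spelling here.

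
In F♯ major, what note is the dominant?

Degree 5 takes the letter 4 steps above F, which is C.
In major, degree 5 sits 7 semitones above the tonic. F# + 7 semitones is pitch class 1, spelled on C as C#.

C#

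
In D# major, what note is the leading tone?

C##

The D# major scale runs D# E# F## G# A# B# C##.
Degree 7 is C##.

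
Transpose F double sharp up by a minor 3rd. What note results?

A third above F lands on the letter A.
A minor third spans 3 semitones, so F## moves to pitch class 10. On the letter A that is A#.

A#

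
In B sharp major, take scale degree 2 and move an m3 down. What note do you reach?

A##

Scale degree 2 of B# major is C##.
A minor third (3 semitones) below C## lands on the letter A, giving A##.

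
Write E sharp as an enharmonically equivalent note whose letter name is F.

Plain F sits at the same pitch as E#, so on the letter F the same pitch needs a natural: F.

F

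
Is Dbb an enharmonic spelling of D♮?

No

Two spellings are enharmonically equivalent only if they share a pitch class.
Here Dbb → 0, D → 2; 0 ≠ 2, so they are not.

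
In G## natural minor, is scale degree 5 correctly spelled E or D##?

D##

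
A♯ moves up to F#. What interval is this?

minor sixth

The letter names run A→F, a span of 5 letter steps, so the interval is some kind of sixth.
A# to F# is 8 semitones. A major sixth is 9, so 8 makes it minor.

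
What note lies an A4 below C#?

A fourth below C lands on the letter G.
An augmented fourth spans 6 semitones, so C# moves to pitch class 7. On the letter G that is G.

G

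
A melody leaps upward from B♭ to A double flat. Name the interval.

The letter names run B→A, a span of 6 letter steps, so the interval is some kind of seventh.
Bb to Abb is 9 semitones. A major seventh is 11, so 9 makes it diminished.

diminished seventh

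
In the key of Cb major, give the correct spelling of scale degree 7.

Degree 7 takes the letter 6 steps above C, which is B.
In major, degree 7 sits 11 semitones above the tonic. Cb + 11 semitones is pitch class 10, spelled on B as Bb.

Bb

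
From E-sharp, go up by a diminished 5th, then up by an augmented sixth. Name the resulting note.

G##

A diminished fifth up from E# is B (letter B, 6 semitones up).
An augmented sixth up from B is G## (letter G, 10 semitones up).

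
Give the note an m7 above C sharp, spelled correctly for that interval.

C up a major seventh is B, so the target letter is B.
From C#, a minor seventh is 10 semitones up: B.

B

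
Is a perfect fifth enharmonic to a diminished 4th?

No

A perfect fifth spans 7 semitones; a diminished fourth spans 4.
The spans differ, so they are not enharmonic equivalents.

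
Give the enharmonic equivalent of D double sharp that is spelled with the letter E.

E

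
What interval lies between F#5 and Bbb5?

Counting letters F–G–A–B gives a fourth.
F#→Bbb = 3 semitones, 2 narrower than the perfect fourth (5), so doubly diminished.

doubly diminished fourth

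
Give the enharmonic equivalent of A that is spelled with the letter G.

G##

Plain G sits 2 semitones below A, so on the letter G the same pitch needs a double sharp: G##.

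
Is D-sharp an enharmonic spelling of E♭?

Yes

D# is pitch class 3; Eb is pitch class 3.
All spellings map to pitch class 3, so they are enharmonically equivalent.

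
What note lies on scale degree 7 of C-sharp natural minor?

The C# natural minor scale runs C# D# E F# G# A B.
Degree 7 is B.

B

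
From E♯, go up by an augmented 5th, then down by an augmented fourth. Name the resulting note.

An augmented fifth up from E# is B## (letter B, 8 semitones up).
An augmented fourth down from B## is F## (letter F, 6 semitones down).

F##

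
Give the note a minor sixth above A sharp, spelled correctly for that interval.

A up a major sixth is F#, so the target letter is F.
From A#, a minor sixth is 8 semitones up: F#.

F#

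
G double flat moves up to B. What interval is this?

Counting letters G–A–B gives a third.
Gbb→B = 6 semitones, 2 wider than the major third (4), so doubly augmented.

doubly augmented third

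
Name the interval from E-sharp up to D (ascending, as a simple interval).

The letter names run E→D, a span of 6 letter steps, so the interval is some kind of seventh.
E# to D is 9 semitones. A major seventh is 11, so 9 makes it diminished.

diminished seventh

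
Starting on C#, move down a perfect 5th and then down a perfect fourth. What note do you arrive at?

C#

A perfect fifth down from C# is F# (letter F, 7 semitones down).
A perfect fourth down from F# is C# (letter C, 5 semitones down).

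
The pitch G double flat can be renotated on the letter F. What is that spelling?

F

Gbb is pitch class 5. The letter F alone is pitch class 5.
Pitch class 5 on F needs no accidental: F.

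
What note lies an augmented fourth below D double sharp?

A fourth below D lands on the letter A.
An augmented fourth spans 6 semitones, so D## moves to pitch class 10. On the letter A that is A#.

A#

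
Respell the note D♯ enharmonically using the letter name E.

Eb

D# is pitch class 3. The letter E alone is pitch class 4.
To reach pitch class 3 from E requires an offset of -1 semitone, i.e. flat: Eb.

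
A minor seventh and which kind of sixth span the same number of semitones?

A minor seventh spans 10 semitones.
A sixth spanning 10 semitones is augmented (the major sixth is 9).

augmented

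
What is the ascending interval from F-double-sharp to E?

The letter names run F→E, a span of 6 letter steps, so the interval is some kind of seventh.
F## to E is 9 semitones. A major seventh is 11, so 9 makes it diminished.

diminished seventh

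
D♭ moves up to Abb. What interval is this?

diminished fifth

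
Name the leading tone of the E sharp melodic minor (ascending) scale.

D##

The E# melodic minor (ascending) scale runs E# F## G# A# B# C## D##.
Degree 7 is D##.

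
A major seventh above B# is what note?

A seventh above B lands on the letter A.
A major seventh spans 11 semitones, so B# moves to pitch class 11. On the letter A that is A##.

A##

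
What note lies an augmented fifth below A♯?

D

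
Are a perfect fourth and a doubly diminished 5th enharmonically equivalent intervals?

A perfect fourth spans 5 semitones; a doubly diminished fifth spans 5.
They are enharmonically equivalent.

Yes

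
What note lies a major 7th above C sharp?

C up a major seventh is B, so the target letter is B.
From C#, a major seventh is 11 semitones up: B#.

B#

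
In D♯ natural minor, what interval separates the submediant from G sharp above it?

major sixth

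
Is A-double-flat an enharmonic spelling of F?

No

Abb is pitch class 7; F is pitch class 5.
The pitch classes differ (7 vs. 5), so they are not enharmonic equivalents.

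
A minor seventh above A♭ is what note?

Gb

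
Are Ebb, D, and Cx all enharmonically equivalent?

Ebb is pitch class 2; D is pitch class 2; C## is pitch class 2.
All spellings map to pitch class 2, so they are enharmonically equivalent.

Yes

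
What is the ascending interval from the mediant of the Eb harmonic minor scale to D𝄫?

diminished fifth

The mediant of Eb harmonic minor is Gb.
Gb up to Dbb: letters G→D make it a fifth; 6 semitones makes it diminished.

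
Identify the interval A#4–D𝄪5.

The letter names run A→D, a span of 3 letter steps, so the interval is some kind of fourth.
A# to D## is 6 semitones. A perfect fourth is 5, so 6 makes it augmented.

augmented fourth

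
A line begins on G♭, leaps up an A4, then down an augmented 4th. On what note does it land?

An augmented fourth up from Gb is C (letter C, 6 semitones up).
An augmented fourth down from C is Gb (letter G, 6 semitones down).

Gb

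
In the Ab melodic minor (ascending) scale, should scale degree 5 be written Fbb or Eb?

Eb

Each scale degree takes a distinct letter name. Degree 5 of a scale on A must use the letter E.
Eb and Fbb are enharmonically the same pitch, but only Eb uses the letter E, so it is the correct spelling here.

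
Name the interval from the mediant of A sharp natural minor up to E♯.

The mediant of A# natural minor is C#.
C# up to E#: letters C→E make it a third; 4 semitones makes it major.

major third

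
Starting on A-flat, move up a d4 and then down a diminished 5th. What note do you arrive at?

A diminished fourth up from Ab is Dbb (letter D, 4 semitones up).
A diminished fifth down from Dbb is Gb (letter G, 6 semitones down).

Gb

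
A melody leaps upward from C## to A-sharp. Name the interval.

minor sixth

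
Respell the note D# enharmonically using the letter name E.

Eb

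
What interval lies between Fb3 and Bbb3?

perfect fourth

The letter names run F→B, a span of 3 letter steps, so the interval is some kind of fourth.
Fb to Bbb is 5 semitones. A perfect fourth is 5, so 5 makes it perfect.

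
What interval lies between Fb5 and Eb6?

Counting letters F–G–A–B–C–D–E gives a seventh.
Fb→Eb = 11 semitones, exactly the major seventh.

major seventh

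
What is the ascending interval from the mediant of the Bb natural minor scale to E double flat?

minor second

The mediant of Bb natural minor is Db.
Db up to Ebb: letters D→E make it a second; 1 semitone makes it minor.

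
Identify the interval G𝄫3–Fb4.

Counting letters G–A–B–C–D–E–F gives a seventh.
Gbb→Fb = 11 semitones, exactly the major seventh.

major seventh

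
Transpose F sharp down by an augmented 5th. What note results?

A fifth below F lands on the letter B.
An augmented fifth spans 8 semitones, so F# moves to pitch class 10. On the letter B that is Bb.

Bb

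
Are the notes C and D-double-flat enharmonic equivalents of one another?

Yes

C is pitch class 0; Dbb is pitch class 0.
All spellings map to pitch class 0, so they are enharmonically equivalent.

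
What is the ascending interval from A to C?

minor third

Counting letters A–B–C gives a third.
A→C = 3 semitones, 1 narrower than the major third (4), so minor.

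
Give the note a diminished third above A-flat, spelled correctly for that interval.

Cbb

A third above A lands on the letter C.
A diminished third spans 2 semitones, so Ab moves to pitch class 10. On the letter C that is Cbb.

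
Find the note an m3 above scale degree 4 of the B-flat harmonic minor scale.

Gb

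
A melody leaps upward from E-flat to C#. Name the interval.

augmented sixth

Counting letters E–F–G–A–B–C gives a sixth.
Eb→C# = 10 semitones, 1 wider than the major sixth (9), so augmented.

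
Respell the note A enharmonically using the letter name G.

A is pitch class 9. The letter G alone is pitch class 7.
To reach pitch class 9 from G requires an offset of +2 semitones, i.e. double sharp: G##.

G##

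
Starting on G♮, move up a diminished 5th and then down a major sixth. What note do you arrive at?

A diminished fifth up from G is Db (letter D, 6 semitones up).
A major sixth down from Db is Fb (letter F, 9 semitones down).

Fb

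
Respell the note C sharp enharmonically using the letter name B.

B##

C# is pitch class 1. The letter B alone is pitch class 11.
To reach pitch class 1 from B requires an offset of +2 semitones, i.e. double sharp: B##.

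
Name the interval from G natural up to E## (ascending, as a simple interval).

doubly augmented sixth

The letter names run G→E, a span of 5 letter steps, so the interval is some kind of sixth.
G to E## is 11 semitones. A major sixth is 9, so 11 makes it doubly augmented.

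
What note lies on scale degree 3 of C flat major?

The Cb major scale runs Cb Db Eb Fb Gb Ab Bb.
Degree 3 is Eb.

Eb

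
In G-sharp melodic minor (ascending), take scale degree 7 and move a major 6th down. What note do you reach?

A#

Scale degree 7 of G# melodic minor (ascending) is F##.
A major sixth (9 semitones) below F## lands on the letter A, giving A#.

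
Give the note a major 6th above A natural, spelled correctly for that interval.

A sixth above A lands on the letter F.
A major sixth spans 9 semitones, so A moves to pitch class 6. On the letter F that is F#.

F#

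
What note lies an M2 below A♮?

A second below A lands on the letter G.
A major second spans 2 semitones, so A moves to pitch class 7. On the letter G that is G.

G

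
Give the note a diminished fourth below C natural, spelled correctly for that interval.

G#

A fourth below C lands on the letter G.
A diminished fourth spans 4 semitones, so C moves to pitch class 8. On the letter G that is G#.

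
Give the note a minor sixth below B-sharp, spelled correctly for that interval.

D##

A sixth below B lands on the letter D.
A minor sixth spans 8 semitones, so B# moves to pitch class 4. On the letter D that is D##.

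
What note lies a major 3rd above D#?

A third above D lands on the letter F.
A major third spans 4 semitones, so D# moves to pitch class 7. On the letter F that is F##.

F##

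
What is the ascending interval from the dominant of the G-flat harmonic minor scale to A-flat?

The dominant of Gb harmonic minor is Db.
Db up to Ab: letters D→A make it a fifth; 7 semitones makes it perfect.

perfect fifth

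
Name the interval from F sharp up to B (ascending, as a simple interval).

perfect fourth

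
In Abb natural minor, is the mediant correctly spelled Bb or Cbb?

Each scale degree takes a distinct letter name. Degree 3 of a scale on A must use the letter C.
Cbb and Bb are enharmonically the same pitch, but only Cbb uses the letter C, so it is the correct spelling here.

Cbb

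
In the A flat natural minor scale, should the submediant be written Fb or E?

Fb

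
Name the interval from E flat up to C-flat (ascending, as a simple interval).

minor sixth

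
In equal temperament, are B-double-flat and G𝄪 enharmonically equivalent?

Yes

Bbb is pitch class 9; G## is pitch class 9.
All spellings map to pitch class 9, so they are enharmonically equivalent.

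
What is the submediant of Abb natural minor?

The Abb natural minor scale runs Abb Bbb Cbb Dbb Ebb Fbb Gbb.
Degree 6 is Fbb.

Fbb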